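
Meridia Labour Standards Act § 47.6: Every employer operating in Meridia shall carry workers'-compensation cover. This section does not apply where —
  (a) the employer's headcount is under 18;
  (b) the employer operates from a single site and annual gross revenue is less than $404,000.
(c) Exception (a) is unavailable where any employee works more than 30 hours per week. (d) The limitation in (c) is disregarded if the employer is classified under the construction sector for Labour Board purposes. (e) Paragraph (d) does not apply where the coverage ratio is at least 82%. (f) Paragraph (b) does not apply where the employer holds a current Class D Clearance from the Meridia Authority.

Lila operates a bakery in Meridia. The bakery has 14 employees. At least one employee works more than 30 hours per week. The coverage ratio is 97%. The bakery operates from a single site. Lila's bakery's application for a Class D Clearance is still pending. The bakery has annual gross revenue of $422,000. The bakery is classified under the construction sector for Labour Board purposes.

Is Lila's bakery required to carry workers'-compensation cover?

Yes — Lila's bakery must carry workers'-compensation cover.

All of (a)'s requirements are met (the employer's headcount is 14, under the 18 limit). Turning to paragraphs (c)–(e): (c) applies — at least one employee exceeds 30 hours/week. (d) applies (the bakery is classified under the construction sector), but is overridden by (e): (e) is triggered — the coverage ratio is 97%, meeting the 82% threshold. (a) is therefore removed.
Exception (b) fails — annual gross revenue is $422,000, not less than $404,000.
No exception is made out. Lila's bakery falls within the general rule.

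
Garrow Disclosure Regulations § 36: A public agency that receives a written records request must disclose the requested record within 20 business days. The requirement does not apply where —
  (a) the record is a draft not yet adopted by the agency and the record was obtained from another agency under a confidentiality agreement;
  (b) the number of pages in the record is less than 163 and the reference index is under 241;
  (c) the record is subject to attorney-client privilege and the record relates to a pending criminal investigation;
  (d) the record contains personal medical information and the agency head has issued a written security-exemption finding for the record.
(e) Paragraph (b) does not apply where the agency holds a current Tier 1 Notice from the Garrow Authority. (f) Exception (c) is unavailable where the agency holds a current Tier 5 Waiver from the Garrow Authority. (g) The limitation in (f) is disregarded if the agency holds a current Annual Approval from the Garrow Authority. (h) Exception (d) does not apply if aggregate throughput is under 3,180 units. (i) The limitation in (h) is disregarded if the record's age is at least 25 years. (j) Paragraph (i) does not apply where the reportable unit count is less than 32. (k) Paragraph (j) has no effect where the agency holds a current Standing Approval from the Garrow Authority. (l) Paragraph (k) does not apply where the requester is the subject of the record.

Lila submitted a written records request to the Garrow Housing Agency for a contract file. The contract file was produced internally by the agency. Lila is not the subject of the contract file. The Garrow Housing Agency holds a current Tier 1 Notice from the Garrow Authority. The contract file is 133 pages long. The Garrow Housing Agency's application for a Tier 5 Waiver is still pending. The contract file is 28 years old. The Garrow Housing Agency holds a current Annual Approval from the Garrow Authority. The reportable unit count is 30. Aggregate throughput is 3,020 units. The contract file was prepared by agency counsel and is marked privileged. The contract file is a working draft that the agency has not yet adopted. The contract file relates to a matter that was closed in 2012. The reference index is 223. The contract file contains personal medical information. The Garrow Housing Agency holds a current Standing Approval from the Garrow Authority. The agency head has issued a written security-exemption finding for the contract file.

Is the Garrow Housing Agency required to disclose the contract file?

No — exception (d) applies; the Garrow Housing Agency is not required to disclose the contract file.

Exception (a) requires that the record was obtained from another agency under a confidentiality agreement; but the contract file was produced internally, so (a) is unavailable.
Exception (b): the number of pages in the record is 133, less than the 163 limit; the reference index is 223, under the 241 limit — every condition holds. But: (e) operates against (b): a current Tier 1 Notice is held. Exception (b) does not apply.
Exception (c) fails — the contract file relates to a closed matter.
All of (d)'s requirements are met (the contract file contains personal medical information; a written security-exemption finding has been issued). As to paragraphs (h)–(l): (h) is triggered (aggregate throughput is 3,020 units, under the 3,180 units limit), but is itself disapplied by (i): (i) operates against (h): the record's age is 28 years, meeting the 25 years threshold. (j) would limit (i) — the reportable unit count is 30, less than the 32 limit — but (k) sets (j) aside: (k) is engaged — a current Standing Approval is held. (l) is inapplicable (Lila is not the subject of the contract file), so (k) stands. Exception (d) stands.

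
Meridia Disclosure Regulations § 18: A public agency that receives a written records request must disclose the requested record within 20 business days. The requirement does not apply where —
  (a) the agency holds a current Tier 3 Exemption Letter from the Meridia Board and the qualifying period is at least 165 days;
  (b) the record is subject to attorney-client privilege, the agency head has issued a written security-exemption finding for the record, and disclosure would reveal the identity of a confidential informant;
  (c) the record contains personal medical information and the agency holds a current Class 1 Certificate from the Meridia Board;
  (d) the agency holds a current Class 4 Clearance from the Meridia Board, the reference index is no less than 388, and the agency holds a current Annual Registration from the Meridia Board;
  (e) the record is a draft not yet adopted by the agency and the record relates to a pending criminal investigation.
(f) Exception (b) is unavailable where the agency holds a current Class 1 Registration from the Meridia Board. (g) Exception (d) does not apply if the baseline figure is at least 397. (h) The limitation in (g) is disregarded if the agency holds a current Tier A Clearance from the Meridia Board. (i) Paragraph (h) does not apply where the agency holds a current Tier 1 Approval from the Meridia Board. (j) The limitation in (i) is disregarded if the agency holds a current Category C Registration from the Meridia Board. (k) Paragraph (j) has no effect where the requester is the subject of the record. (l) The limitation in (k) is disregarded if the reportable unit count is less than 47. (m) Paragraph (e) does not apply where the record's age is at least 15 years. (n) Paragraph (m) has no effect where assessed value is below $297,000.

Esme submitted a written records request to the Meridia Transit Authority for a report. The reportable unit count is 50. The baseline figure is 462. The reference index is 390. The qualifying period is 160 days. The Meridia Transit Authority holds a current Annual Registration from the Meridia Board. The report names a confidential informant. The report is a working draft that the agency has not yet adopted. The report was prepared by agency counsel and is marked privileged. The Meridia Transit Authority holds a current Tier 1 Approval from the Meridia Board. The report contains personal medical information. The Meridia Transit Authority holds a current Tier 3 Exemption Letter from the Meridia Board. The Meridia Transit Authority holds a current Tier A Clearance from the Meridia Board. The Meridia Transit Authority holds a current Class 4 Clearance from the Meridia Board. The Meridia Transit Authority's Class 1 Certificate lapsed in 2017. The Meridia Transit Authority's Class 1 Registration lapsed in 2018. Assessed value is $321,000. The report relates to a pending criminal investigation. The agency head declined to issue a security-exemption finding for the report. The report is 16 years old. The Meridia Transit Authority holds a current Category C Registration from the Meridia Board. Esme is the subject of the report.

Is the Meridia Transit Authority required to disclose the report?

Exception (a) fails — the qualifying period is 160 days, short of 165 days.
Exception (b) does not apply: the agency head declined to issue a security-exemption finding.
Exception (c) fails — the Class 1 Certificate is not current.
Exception (d)'s conditions are all satisfied: a current Class 4 Clearance is held; the reference index is 390, meeting the 388 threshold; a current Annual Registration is held. Turning to paragraphs (g)–(l): (g) operates against (d): the baseline figure is 462, meeting the 397 threshold. (h) operates (a current Tier A Clearance is held), but is itself disapplied by (i): (i) operates against (h): a current Tier 1 Approval is held. (j) is triggered (a current Category C Registration is held), but yields to (k): (k) operates — Esme is the subject of the report. (l), which would lift (k), does not operate here — the reportable unit count is 50, not less than 47. So (d) is unavailable.
Exception (e)'s conditions are all satisfied: the report is an unadopted draft; the report relates to a pending investigation. But: (m) is engaged — the record's age is 16 years, meeting the 15 years threshold. (n) is not triggered (assessed value is $321,000, not below $297,000), so (m) stands. (e) is therefore removed.
No exception displaces § 18.

Yes — the Meridia Transit Authority must disclose the report.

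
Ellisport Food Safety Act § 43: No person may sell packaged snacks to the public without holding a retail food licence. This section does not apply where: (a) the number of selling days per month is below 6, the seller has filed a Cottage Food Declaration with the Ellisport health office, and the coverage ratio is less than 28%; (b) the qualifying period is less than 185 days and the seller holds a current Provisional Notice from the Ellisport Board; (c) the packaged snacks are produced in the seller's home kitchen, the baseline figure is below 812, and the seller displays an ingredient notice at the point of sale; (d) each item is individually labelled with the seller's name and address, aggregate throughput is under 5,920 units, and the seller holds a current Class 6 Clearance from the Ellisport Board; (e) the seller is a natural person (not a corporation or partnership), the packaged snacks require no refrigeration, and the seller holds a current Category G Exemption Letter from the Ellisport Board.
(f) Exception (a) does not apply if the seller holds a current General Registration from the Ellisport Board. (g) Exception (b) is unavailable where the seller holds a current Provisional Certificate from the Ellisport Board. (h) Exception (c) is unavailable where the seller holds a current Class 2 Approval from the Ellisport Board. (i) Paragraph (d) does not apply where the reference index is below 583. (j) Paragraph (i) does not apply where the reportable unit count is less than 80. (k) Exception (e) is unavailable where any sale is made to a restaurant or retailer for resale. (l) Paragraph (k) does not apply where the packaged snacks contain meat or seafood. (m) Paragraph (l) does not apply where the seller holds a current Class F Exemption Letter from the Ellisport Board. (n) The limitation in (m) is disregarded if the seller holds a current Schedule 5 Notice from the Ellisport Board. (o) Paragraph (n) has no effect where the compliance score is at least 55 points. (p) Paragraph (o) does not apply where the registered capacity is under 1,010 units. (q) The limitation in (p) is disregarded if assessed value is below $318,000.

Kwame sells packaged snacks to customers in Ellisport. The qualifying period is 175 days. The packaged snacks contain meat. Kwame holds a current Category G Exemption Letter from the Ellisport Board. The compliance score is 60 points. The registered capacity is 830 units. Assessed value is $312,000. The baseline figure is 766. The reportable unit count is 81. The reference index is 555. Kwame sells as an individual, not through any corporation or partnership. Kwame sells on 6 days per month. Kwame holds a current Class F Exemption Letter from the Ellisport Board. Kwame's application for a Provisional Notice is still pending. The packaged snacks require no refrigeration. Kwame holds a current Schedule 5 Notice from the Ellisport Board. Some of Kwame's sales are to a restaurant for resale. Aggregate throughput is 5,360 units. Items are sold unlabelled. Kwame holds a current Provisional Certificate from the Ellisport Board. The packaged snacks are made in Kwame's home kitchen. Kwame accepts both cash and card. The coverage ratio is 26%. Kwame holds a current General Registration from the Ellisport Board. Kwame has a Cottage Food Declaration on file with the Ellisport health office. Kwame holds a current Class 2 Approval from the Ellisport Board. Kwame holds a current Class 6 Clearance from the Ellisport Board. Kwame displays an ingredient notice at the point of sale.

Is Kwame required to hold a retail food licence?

Yes — Kwame must hold a retail food licence.

Exception (a) does not apply: the number of selling days per month is 6, not below 6.
Exception (b) does not apply: there is no Provisional Notice in force.
Exception (c)'s conditions are all satisfied: the packaged snacks are home-kitchen produced; the baseline figure is 766, below the 812 limit; an ingredient notice is displayed. Turning to paragraph (h): (h) operates against (c): a current Class 2 Approval is held. (c) is therefore removed.
Exception (d) does not apply: items are sold unlabelled.
Exception (e)'s conditions are all satisfied: the seller is a natural person; the packaged snacks are shelf-stable; a current Category G Exemption Letter is held. Turning to paragraphs (k)–(q): (k) operates against (e): some sales are to a restaurant for resale. (l) would limit (k) — the packaged snacks contain meat — but (m) sets (l) aside: (m) is engaged — a current Class F Exemption Letter is held. (n) is triggered (a current Schedule 5 Notice is held), but is itself disapplied by (o): (o) operates against (n): the compliance score is 60 points, meeting the 55 points threshold. (p) would limit (o) — the registered capacity is 830 units, under the 1,010 units limit — but (q) sets (p) aside: (q) operates against (p): assessed value is $312,000, below the $318,000 limit. So (e) is unavailable.
No exception applies. The general rule governs.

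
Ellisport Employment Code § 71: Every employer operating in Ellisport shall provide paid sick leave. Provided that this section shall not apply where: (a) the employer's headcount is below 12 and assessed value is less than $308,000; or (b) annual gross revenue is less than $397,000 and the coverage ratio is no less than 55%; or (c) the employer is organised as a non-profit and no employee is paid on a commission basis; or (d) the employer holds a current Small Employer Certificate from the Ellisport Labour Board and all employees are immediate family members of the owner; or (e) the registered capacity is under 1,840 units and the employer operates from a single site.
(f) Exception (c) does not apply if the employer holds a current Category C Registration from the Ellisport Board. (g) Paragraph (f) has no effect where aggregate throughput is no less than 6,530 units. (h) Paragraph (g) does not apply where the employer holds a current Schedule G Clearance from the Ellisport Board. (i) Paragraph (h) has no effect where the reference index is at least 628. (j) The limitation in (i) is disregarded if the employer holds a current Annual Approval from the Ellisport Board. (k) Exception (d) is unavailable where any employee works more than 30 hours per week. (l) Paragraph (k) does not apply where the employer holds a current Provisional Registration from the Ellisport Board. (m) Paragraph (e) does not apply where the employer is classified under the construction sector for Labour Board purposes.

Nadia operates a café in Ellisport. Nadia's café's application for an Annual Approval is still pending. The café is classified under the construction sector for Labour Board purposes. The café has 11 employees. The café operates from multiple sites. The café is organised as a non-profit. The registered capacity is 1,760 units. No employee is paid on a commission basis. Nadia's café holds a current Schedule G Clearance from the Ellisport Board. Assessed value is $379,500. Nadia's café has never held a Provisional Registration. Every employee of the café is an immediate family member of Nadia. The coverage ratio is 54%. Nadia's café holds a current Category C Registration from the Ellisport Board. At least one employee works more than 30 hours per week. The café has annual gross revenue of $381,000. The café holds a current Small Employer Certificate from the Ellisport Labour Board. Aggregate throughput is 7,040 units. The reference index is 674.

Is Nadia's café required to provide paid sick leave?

Exception (a) requires that assessed value is less than $308,000; but assessed value is $379,500, not less than $308,000, so (a) is unavailable.
Exception (b) does not apply: the coverage ratio is 54%, short of 55%.
Exception (c)'s conditions are all satisfied: the employer is a non-profit; no employee is paid on commission. Applying paragraphs (f)–(j): (f) would limit (c) — a current Category C Registration is held — but (g) sets (f) aside: (g) is triggered — aggregate throughput is 7,040 units, meeting the 6,530 units threshold. (h) would limit (g) — a current Schedule G Clearance is held — but (i) sets (h) aside: (i) operates against (h): the reference index is 674, meeting the 628 threshold. (j), which would lift (i), does not operate here — the Annual Approval is not current. (c) remains available.
Exception (d): a current Small Employer Certificate is held; every employee is an immediate family member — every condition holds. Turning to paragraphs (k)–(l): (k) operates — at least one employee exceeds 30 hours/week. (l), which would lift (k), is not engaged — the Provisional Registration is not current. (d) is therefore removed.
Exception (e) does not apply: the employer operates from multiple sites.

No — exception (c) applies; Nadia's café is not required to provide paid sick leave.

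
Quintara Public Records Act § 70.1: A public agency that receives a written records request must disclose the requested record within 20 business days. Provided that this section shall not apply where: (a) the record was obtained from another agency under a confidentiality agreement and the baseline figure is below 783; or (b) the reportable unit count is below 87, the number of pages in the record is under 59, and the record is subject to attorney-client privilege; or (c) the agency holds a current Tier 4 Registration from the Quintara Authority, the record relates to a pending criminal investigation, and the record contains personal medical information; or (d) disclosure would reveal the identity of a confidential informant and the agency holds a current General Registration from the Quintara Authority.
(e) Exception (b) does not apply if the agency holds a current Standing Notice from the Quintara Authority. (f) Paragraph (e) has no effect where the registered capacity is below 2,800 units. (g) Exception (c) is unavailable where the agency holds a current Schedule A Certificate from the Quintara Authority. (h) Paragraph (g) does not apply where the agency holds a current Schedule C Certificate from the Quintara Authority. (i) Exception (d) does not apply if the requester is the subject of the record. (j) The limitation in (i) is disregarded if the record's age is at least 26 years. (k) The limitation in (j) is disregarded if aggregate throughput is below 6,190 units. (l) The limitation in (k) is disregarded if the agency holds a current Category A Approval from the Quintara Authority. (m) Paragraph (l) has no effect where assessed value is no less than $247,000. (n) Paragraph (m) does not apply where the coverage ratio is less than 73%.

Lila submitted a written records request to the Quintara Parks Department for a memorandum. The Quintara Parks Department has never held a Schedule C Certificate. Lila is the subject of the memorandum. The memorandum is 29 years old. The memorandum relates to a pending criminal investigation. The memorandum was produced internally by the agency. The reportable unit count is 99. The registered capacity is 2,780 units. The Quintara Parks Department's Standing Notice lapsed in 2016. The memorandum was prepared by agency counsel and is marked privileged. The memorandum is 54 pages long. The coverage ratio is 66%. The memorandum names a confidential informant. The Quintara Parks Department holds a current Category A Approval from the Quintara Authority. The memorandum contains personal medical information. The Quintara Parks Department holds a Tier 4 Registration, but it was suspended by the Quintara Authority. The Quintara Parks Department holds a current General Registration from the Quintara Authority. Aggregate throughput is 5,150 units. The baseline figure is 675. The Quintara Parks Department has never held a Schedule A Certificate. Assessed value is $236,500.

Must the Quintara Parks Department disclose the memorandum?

No — exception (d) applies; the Quintara Parks Department is not required to disclose the memorandum.

Exception (a) fails — the memorandum was produced internally.
Exception (b) does not apply: the reportable unit count is 99, not below 87.
Exception (c) requires that the agency holds a current Tier 4 Registration from the Quintara Authority; but the Tier 4 Registration is not current, so (c) is unavailable.
Exception (d) is satisfied on its face — the memorandum names a confidential informant; a current General Registration is held. Under paragraphs (i)–(n): (i) would limit (d) — Lila is the subject of the memorandum — but (j) sets (i) aside: (j) applies — the record's age is 29 years, meeting the 26 years threshold. (k) would limit (j) — aggregate throughput is 5,150 units, below the 6,190 units limit — but (l) sets (k) aside: (l) operates against (k): a current Category A Approval is held. (m), which would lift (l), is not triggered — assessed value is $236,500, short of $247,000. Exception (d) stands.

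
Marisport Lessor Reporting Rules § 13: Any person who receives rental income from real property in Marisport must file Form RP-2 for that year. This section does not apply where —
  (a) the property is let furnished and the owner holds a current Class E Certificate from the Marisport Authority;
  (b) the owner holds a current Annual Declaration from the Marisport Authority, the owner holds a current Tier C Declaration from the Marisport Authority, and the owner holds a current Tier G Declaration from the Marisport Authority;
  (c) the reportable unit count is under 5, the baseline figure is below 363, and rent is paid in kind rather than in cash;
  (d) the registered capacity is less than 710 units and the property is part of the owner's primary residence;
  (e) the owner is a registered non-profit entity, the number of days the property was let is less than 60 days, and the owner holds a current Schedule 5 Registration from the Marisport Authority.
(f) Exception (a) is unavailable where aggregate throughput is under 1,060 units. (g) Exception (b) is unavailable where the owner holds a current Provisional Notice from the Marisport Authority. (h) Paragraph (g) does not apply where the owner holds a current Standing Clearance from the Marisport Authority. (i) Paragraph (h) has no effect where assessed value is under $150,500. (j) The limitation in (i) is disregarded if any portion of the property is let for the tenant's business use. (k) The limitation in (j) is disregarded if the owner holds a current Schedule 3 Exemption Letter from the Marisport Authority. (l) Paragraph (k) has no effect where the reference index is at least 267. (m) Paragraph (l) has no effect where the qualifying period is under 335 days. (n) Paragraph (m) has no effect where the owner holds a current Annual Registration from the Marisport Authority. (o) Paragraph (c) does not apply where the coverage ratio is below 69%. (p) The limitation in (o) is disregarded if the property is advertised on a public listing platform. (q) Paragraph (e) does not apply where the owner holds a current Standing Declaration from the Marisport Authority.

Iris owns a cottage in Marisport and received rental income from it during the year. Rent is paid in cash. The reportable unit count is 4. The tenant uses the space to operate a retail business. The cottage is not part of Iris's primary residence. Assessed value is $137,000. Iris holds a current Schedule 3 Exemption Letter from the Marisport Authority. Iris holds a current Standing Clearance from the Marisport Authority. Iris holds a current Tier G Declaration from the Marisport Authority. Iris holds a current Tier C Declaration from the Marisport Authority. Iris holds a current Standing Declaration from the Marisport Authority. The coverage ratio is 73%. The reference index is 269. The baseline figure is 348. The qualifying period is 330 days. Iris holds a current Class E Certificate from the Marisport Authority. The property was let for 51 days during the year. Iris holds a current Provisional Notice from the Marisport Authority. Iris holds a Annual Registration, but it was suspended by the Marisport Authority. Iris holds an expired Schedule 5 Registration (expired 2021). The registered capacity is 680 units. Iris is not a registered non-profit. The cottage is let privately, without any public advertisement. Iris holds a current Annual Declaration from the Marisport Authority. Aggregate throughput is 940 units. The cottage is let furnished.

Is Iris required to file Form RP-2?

Yes — Iris must file Form RP-2.

All of (a)'s requirements are met (the property is let furnished; a current Class E Certificate is held). But: (f) operates against (a): aggregate throughput is 940 units, under the 1,060 units limit. (a) is therefore removed.
All of (b)'s requirements are met (a current Annual Declaration is held; a current Tier C Declaration is held; a current Tier G Declaration is held). However, paragraphs (g)–(n) must be considered: (g) operates — a current Provisional Notice is held. (h) is triggered (a current Standing Clearance is held), but is displaced by (i): (i) is triggered — assessed value is $137,000, under the $150,500 limit. (j) would limit (i) — the space is let for business use — but (k) sets (j) aside: (k) applies — a current Schedule 3 Exemption Letter is held. (l) operates (the reference index is 269, meeting the 267 threshold), but is set aside by (m): (m) operates — the qualifying period is 330 days, under the 335 days limit. (n) is not engaged (there is no Annual Registration in force), so (m) stands. Exception (b) does not apply.
Exception (c) does not apply: rent is paid in cash.
Exception (d) requires that the property is part of the owner's primary residence; but the cottage is not part of the primary residence, so (d) is unavailable.
Exception (e) does not apply: Iris is not a registered non-profit.
No exception applies. The general rule governs.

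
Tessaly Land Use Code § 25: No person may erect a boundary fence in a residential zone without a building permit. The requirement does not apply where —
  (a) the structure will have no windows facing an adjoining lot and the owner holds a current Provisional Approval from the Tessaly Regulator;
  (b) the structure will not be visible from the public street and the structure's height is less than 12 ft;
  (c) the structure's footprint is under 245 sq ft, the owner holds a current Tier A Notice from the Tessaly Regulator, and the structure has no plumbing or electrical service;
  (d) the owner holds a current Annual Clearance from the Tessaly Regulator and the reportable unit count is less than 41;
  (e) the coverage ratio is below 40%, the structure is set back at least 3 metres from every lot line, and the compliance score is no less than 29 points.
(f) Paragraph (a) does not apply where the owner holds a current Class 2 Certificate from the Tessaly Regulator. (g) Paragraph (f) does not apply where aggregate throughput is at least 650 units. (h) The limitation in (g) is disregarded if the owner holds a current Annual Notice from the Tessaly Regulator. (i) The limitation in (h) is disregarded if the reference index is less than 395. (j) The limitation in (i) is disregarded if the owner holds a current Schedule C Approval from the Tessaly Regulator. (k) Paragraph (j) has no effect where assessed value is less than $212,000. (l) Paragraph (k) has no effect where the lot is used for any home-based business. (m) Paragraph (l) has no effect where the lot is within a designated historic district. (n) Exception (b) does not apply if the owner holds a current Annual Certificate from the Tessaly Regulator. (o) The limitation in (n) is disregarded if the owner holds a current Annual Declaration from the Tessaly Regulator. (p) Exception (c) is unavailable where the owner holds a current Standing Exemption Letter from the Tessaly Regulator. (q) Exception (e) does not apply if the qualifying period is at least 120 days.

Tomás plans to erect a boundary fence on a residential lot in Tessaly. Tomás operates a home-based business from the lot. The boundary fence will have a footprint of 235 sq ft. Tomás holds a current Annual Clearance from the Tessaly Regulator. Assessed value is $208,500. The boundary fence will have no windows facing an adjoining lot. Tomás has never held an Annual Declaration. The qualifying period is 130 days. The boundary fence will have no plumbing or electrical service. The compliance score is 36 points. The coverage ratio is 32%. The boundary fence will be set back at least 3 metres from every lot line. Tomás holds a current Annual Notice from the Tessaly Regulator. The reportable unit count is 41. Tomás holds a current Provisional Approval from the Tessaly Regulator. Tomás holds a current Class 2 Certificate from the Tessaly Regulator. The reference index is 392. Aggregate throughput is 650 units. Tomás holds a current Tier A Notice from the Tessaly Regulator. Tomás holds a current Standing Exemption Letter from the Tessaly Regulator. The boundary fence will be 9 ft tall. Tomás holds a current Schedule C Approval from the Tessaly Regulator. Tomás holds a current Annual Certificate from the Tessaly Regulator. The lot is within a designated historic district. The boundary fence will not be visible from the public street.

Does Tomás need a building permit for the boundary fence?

No — exception (a) applies; Tomás does not need a building permit.

Exception (a) is satisfied on its face — no windows face an adjoining lot; a current Provisional Approval is held. Considering the limiting provisions: (f) is triggered (a current Class 2 Certificate is held), but is displaced by (g): (g) operates — aggregate throughput is 650 units, meeting the 650 units threshold. (h) is triggered (a current Annual Notice is held), but is set aside by (i): (i) operates against (h): the reference index is 392, less than the 395 limit. (j) would limit (i) — a current Schedule C Approval is held — but (k) sets (j) aside: (k) operates against (j): assessed value is $208,500, less than the $212,000 limit. (l) would limit (k) — a home-based business operates on the lot — but (m) sets (l) aside: (m) is triggered — the lot is in a historic district. So (a) applies.
Exception (b)'s conditions are all satisfied: the structure will not be visible from the street; the structure's height is 9 ft, less than the 12 ft limit. However, paragraphs (n)–(o) must be considered: (n) is triggered — a current Annual Certificate is held. (o) is not engaged (no current Annual Declaration is held), so (n) stands. Exception (b) does not apply.
All of (c)'s requirements are met (the structure's footprint is 235 sq ft, under the 245 sq ft limit; a current Tier A Notice is held; there is no plumbing or electrical service). But applying paragraph (p): (p) operates against (c): a current Standing Exemption Letter is held. So (c) is unavailable.
Exception (d) requires that the reportable unit count is less than 41; but the reportable unit count is 41, not less than 41, so (d) is unavailable.
Exception (e): the coverage ratio is 32%, below the 40% limit; the setback is at least 3 m on every side; the compliance score is 36 points, meeting the 29 points threshold — every condition holds. However, paragraph (q) must be considered: (q) is triggered — the qualifying period is 130 days, meeting the 120 days threshold. So (e) is unavailable.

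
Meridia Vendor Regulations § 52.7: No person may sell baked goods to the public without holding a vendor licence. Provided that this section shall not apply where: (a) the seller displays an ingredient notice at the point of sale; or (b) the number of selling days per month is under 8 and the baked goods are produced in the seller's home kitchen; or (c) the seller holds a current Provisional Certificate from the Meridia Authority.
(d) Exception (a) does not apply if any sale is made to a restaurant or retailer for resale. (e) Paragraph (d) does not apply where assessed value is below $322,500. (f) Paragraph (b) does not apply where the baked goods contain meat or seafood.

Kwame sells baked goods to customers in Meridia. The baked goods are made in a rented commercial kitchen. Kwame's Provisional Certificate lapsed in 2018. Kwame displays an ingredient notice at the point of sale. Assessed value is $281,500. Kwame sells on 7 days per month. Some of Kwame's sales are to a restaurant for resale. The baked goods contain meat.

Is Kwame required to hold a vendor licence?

No — exception (a) applies; Kwame is not required to hold a vendor licence.

All of (a)'s requirements are met (an ingredient notice is displayed). As to paragraphs (d)–(e): (d) would limit (a) — some sales are to a restaurant for resale — but (e) sets (d) aside: (e) operates against (d): assessed value is $281,500, below the $322,500 limit. Exception (a) stands.
Exception (b) does not apply: the baked goods are made in a commercial kitchen, not a home kitchen.
Exception (c) fails — there is no Provisional Certificate in force.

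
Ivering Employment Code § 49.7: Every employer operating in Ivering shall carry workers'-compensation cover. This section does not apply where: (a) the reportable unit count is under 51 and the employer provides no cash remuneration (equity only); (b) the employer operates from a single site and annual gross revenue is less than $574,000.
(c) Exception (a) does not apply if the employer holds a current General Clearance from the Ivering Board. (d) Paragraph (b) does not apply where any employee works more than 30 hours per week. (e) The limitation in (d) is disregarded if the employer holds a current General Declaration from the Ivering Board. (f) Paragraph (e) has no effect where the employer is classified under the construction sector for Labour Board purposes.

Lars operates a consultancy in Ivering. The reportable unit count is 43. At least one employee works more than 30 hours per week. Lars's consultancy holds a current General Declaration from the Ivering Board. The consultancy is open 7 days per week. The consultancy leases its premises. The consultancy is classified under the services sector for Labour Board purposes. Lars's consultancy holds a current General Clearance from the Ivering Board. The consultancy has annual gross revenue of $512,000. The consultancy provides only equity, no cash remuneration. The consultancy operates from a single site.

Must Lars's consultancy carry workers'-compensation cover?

No — exception (b) applies; Lars's consultancy is not required to carry workers'-compensation cover.

Exception (a): the reportable unit count is 43, under the 51 limit; remuneration is equity-only — every condition holds. Turning to paragraph (c): (c) applies — a current General Clearance is held. Exception (a) does not apply.
Exception (b): the employer operates from a single site; annual gross revenue is $512,000, less than the $574,000 limit — every condition holds. As to paragraphs (d)–(f): (d) is engaged (at least one employee exceeds 30 hours/week), but yields to (e): (e) operates against (d): a current General Declaration is held. (f), which would lift (e), does not operate here — the consultancy is classified under the services sector. So (b) applies.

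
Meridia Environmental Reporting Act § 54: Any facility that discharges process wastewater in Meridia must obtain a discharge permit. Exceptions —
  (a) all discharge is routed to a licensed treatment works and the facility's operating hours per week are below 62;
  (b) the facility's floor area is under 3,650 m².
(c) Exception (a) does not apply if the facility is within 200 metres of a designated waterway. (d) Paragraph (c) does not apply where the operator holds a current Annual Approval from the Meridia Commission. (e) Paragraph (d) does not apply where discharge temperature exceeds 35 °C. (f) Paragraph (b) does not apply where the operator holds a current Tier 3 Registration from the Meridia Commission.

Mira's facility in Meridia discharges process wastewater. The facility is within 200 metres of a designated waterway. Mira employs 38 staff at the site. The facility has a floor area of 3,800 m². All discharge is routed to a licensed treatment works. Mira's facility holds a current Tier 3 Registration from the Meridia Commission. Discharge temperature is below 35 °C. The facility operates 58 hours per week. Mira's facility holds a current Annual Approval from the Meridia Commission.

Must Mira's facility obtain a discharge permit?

No — exception (a) applies; Mira's facility is not required to obtain a discharge permit.

All of (a)'s requirements are met (discharge is routed to a licensed treatment works; the facility's operating hours per week are 58, below the 62 limit). Considering the limiting provisions: (c) would limit (a) — the facility is within 200 m of a designated waterway — but (d) sets (c) aside: (d) operates — a current Annual Approval is held. (e), which would lift (d), is inapplicable — discharge temperature is below 35 °C. (a) remains available.
Exception (b) fails — the facility's floor area is 3,800 m², not under 3,650 m².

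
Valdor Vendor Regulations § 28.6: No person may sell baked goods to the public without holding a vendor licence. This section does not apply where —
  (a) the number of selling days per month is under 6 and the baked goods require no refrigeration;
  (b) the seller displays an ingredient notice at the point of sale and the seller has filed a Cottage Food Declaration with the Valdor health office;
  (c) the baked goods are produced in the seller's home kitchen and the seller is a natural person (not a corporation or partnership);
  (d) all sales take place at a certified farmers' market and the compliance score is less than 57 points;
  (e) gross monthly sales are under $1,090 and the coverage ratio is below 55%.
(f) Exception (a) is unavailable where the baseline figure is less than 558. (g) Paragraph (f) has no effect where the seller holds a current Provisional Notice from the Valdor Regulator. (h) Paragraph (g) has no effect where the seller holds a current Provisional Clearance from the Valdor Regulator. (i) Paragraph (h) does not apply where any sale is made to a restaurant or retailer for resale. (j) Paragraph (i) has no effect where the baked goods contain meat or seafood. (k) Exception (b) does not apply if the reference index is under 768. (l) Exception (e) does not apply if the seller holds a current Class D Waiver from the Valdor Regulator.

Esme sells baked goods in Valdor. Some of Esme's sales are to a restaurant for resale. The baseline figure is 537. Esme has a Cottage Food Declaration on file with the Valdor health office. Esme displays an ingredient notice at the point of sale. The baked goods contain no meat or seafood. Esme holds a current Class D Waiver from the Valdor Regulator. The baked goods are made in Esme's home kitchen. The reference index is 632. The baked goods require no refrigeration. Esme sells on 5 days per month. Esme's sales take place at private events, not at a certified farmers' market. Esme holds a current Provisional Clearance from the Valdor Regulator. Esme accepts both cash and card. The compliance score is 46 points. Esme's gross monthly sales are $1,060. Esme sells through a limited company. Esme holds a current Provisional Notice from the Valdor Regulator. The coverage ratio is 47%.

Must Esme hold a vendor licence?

Exception (a): the number of selling days per month is 5, under the 6 limit; the baked goods are shelf-stable — every condition holds. Considering the limiting provisions: (f) is engaged (the baseline figure is 537, less than the 558 limit), but is itself disapplied by (g): (g) operates against (f): a current Provisional Notice is held. (h) operates (a current Provisional Clearance is held), but is displaced by (i): (i) operates against (h): some sales are to a restaurant for resale. (j), which would lift (i), is inapplicable — the baked goods contain no meat or seafood. Exception (a) stands.
Exception (b)'s conditions are all satisfied: an ingredient notice is displayed; a Cottage Food Declaration is on file. But: (k) is engaged — the reference index is 632, under the 768 limit. (b) is therefore removed.
Exception (c) requires that the seller is a natural person (not a corporation or partnership); but the seller operates through a limited company, so (c) is unavailable.
Exception (d) does not apply: sales are at private events, not a certified farmers' market.
Exception (e) is satisfied on its face — gross monthly sales are $1,060, under the $1,090 limit; the coverage ratio is 47%, below the 55% limit. But: (l) operates against (e): a current Class D Waiver is held. Exception (e) does not apply.

No — exception (a) applies; Esme is not required to hold a vendor licence.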